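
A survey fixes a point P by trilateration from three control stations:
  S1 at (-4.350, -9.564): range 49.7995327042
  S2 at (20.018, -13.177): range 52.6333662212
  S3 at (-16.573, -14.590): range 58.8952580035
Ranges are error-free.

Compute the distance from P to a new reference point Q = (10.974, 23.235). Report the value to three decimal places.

eq1: (x + 4.350)² + (y + 9.564)² = 49.7995327042²
eq2: (x − 20.018)² + (y + 13.177)² = 52.6333662212²
eq3: (x + 16.573)² + (y + 14.590)² = 58.8952580035²
eq1−eq3, eq1−eq2 (x²,y² cancel):
  -24.446·x − 10.052·y = -611.518125
  48.736·x − 7.226·y = 173.683275
det = -24.446·-7.226 − -10.052·48.736 = 666.541068
x = (-611.518125·-7.226 − -10.052·173.683275) / 666.541068 = 9.248784
y = (-24.446·173.683275 − -611.518125·48.736) / 666.541068 = 38.342853
|P − Q| = √((9.248784 − 10.974)² + (38.342853 − 23.235)²) = 15.206038

15.206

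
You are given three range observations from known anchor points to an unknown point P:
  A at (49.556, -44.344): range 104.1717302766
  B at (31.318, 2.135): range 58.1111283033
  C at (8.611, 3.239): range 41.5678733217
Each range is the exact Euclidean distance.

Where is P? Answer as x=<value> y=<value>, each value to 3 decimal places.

eq1: (x − 49.556)² + (y + 44.344)² = 104.1717302766²
eq2: (x − 31.318)² + (y − 2.135)² = 58.1111283033²
eq3: (x − 8.611)² + (y − 3.239)² = 41.5678733217²
eq2−eq3, eq2−eq1 (x²,y² cancel):
  -45.414·x + 2.208·y = 748.280233
  36.476·x − 92.958·y = -4038.034033
det = -45.414·-92.958 − 2.208·36.476 = 4141.055604
x = (748.280233·-92.958 − 2.208·-4038.034033) / 4141.055604 = -14.644250
y = (-45.414·-4038.034033 − 748.280233·36.476) / 4141.055604 = 37.693048

x=-14.644 y=37.693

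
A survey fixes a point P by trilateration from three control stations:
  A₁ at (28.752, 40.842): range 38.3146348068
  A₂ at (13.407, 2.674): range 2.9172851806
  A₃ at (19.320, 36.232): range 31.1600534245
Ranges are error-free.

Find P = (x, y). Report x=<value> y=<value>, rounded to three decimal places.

eq1: (x − 28.752)² + (y − 40.842)² = 38.3146348068²
eq2: (x − 13.407)² + (y − 2.674)² = 2.9172851806²
eq3: (x − 19.320)² + (y − 36.232)² = 31.1600534245²
eq2−eq3, eq2−eq1 (x²,y² cancel):
  11.826·x + 67.116·y = 536.683922
  30.690·x + 76.336·y = 848.347855
det = 11.826·76.336 − 67.116·30.690 = -1157.040504
x = (536.683922·76.336 − 67.116·848.347855) / -1157.040504 = 13.801946
y = (11.826·848.347855 − 536.683922·30.690) / -1157.040504 = 5.564427

x=13.802 y=5.564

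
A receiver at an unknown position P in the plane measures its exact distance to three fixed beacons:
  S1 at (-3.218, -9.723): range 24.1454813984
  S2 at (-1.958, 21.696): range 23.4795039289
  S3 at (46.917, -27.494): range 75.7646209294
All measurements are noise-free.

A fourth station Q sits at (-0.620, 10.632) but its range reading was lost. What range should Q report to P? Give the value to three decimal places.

20.108

eq1: (x + 3.218)² + (y + 9.723)² = 24.1454813984²
eq2: (x + 1.958)² + (y − 21.696)² = 23.4795039289²
eq3: (x − 46.917)² + (y + 27.494)² = 75.7646209294²
eq2−eq3, eq2−eq1 (x²,y² cancel):
  97.750·x − 98.380·y = -2706.415935
  -2.520·x − 62.838·y = -401.375094
det = 97.750·-62.838 − -98.380·-2.520 = -6390.332100
x = (-2706.415935·-62.838 − -98.380·-401.375094) / -6390.332100 = -20.433755
y = (97.750·-401.375094 − -2706.415935·-2.520) / -6390.332100 = 7.206916
|P − Q| = √((-20.433755 − -0.620)² + (7.206916 − 10.632)²) = 20.107613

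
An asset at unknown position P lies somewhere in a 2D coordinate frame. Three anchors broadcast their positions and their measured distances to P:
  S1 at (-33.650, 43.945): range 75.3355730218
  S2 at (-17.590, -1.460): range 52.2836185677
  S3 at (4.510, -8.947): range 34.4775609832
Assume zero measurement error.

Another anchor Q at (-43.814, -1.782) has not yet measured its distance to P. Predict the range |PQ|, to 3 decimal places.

78.147

eq1: (x + 33.650)² + (y − 43.945)² = 75.3355730218²
eq2: (x + 17.590)² + (y + 1.460)² = 52.2836185677²
eq3: (x − 4.510)² + (y + 8.947)² = 34.4775609832²
eq1−eq3, eq1−eq2 (x²,y² cancel):
  76.320·x − 105.784·y = 1523.649735
  32.120·x − 90.810·y = 189.925967
det = 76.320·-90.810 − -105.784·32.120 = -3532.837120
x = (1523.649735·-90.810 − -105.784·189.925967) / -3532.837120 = 33.477769
y = (76.320·189.925967 − 1523.649735·32.120) / -3532.837120 = 9.749807
|P − Q| = √((33.477769 − -43.814)² + (9.749807 − -1.782)²) = 78.147297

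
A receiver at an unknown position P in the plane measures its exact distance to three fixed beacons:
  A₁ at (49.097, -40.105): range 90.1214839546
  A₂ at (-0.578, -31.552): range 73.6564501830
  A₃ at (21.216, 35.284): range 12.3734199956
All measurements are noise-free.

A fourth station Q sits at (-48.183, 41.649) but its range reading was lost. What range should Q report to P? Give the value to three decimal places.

58.578

eq1: (x − 49.097)² + (y + 40.105)² = 90.1214839546²
eq2: (x + 0.578)² + (y + 31.552)² = 73.6564501830²
eq3: (x − 21.216)² + (y − 35.284)² = 12.3734199956²
eq2−eq1, eq2−eq3 (x²,y² cancel):
  99.350·x − 17.106·y = 326.454429
  43.588·x + 133.672·y = 5971.387655
det = 99.350·133.672 − -17.106·43.588 = 14025.929528
x = (326.454429·133.672 − -17.106·5971.387655) / 14025.929528 = 10.393919
y = (99.350·5971.387655 − 326.454429·43.588) / 14025.929528 = 41.282673
|P − Q| = √((10.393919 − -48.183)² + (41.282673 − 41.649)²) = 58.578064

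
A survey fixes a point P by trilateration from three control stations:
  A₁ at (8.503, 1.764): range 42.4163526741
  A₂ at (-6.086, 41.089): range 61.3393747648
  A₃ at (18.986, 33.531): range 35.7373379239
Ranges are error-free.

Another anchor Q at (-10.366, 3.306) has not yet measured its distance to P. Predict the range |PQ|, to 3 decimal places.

60.410

eq1: (x − 8.503)² + (y − 1.764)² = 42.4163526741²
eq2: (x + 6.086)² + (y − 41.089)² = 61.3393747648²
eq3: (x − 18.986)² + (y − 33.531)² = 35.7373379239²
eq2−eq1, eq2−eq3 (x²,y² cancel):
  29.178·x − 78.650·y = 313.439310
  50.144·x − 15.116·y = 2244.812415
det = 29.178·-15.116 − -78.650·50.144 = 3502.770952
x = (313.439310·-15.116 − -78.650·2244.812415) / 3502.770952 = 49.051608
y = (29.178·2244.812415 − 313.439310·50.144) / 3502.770952 = 14.212187
|P − Q| = √((49.051608 − -10.366)² + (14.212187 − 3.306)²) = 60.410240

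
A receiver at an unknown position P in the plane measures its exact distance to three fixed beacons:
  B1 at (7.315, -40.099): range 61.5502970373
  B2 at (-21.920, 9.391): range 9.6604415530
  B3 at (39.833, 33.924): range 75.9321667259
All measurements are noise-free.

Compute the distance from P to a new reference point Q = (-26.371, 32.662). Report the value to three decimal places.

25.449

eq1: (x − 7.315)² + (y + 40.099)² = 61.5502970373²
eq2: (x + 21.920)² + (y − 9.391)² = 9.6604415530²
eq3: (x − 39.833)² + (y − 33.924)² = 75.9321667259²
eq3−eq1, eq3−eq2 (x²,y² cancel):
  -65.036·x − 148.046·y = 901.188239
  -123.506·x − 49.066·y = 3503.541429
det = -65.036·-49.066 − -148.046·-123.506 = -15093.512900
x = (901.188239·-49.066 − -148.046·3503.541429) / -15093.512900 = -31.435200
y = (-65.036·3503.541429 − 901.188239·-123.506) / -15093.512900 = 7.722136
|P − Q| = √((-31.435200 − -26.371)² + (7.722136 − 32.662)²) = 25.448829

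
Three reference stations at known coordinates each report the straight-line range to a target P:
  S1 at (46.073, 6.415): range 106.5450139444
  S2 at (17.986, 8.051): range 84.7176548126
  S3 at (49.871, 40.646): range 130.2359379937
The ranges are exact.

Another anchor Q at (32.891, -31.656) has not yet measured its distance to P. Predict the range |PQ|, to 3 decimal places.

80.092

eq1: (x − 46.073)² + (y − 6.415)² = 106.5450139444²
eq2: (x − 17.986)² + (y − 8.051)² = 84.7176548126²
eq3: (x − 49.871)² + (y − 40.646)² = 130.2359379937²
eq1−eq2, eq1−eq3 (x²,y² cancel):
  -56.174·x + 3.272·y = 2399.200202
  7.596·x + 68.462·y = -3634.219146
det = -56.174·68.462 − 3.272·7.596 = -3870.638500
x = (2399.200202·68.462 − 3.272·-3634.219146) / -3870.638500 = -45.508050
y = (-56.174·-3634.219146 − 2399.200202·7.596) / -3870.638500 = -48.034530
|P − Q| = √((-45.508050 − 32.891)² + (-48.034530 − -31.656)²) = 80.091618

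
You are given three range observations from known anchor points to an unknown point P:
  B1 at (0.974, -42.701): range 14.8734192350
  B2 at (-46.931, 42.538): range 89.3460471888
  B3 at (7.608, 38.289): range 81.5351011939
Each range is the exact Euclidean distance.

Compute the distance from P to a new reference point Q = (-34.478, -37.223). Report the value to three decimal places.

eq1: (x − 0.974)² + (y + 42.701)² = 14.8734192350²
eq2: (x + 46.931)² + (y − 42.538)² = 89.3460471888²
eq3: (x − 7.608)² + (y − 38.289)² = 81.5351011939²
eq3−eq1, eq3−eq2 (x²,y² cancel):
  -13.268·x − 161.980·y = 6727.149019
  -109.078·x + 8.498·y = 1153.327598
det = -13.268·8.498 − -161.980·-109.078 = -17781.205904
x = (6727.149019·8.498 − -161.980·1153.327598) / -17781.205904 = -13.721416
y = (-13.268·1153.327598 − 6727.149019·-109.078) / -17781.205904 = -40.406799
|P − Q| = √((-13.721416 − -34.478)² + (-40.406799 − -37.223)²) = 20.999342

20.999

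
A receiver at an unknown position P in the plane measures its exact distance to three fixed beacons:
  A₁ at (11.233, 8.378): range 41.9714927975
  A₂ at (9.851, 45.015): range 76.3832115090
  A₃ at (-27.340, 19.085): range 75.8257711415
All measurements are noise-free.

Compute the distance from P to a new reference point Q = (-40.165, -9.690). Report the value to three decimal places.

eq1: (x − 11.233)² + (y − 8.378)² = 41.9714927975²
eq2: (x − 9.851)² + (y − 45.015)² = 76.3832115090²
eq3: (x + 27.340)² + (y − 19.085)² = 75.8257711415²
eq2−eq1, eq2−eq3 (x²,y² cancel):
  2.764·x − 73.274·y = 2145.767540
  -74.382·x − 51.860·y = -926.832170
det = 2.764·-51.860 − -73.274·-74.382 = -5593.607708
x = (2145.767540·-51.860 − -73.274·-926.832170) / -5593.607708 = 32.035176
y = (2.764·-926.832170 − 2145.767540·-74.382) / -5593.607708 = -28.075747
|P − Q| = √((32.035176 − -40.165)² + (-28.075747 − -9.690)²) = 74.504369

74.504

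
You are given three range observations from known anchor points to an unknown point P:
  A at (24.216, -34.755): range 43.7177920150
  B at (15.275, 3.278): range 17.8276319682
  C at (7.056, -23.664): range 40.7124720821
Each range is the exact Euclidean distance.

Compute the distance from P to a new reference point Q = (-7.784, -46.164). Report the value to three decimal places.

eq1: (x − 24.216)² + (y + 34.755)² = 43.7177920150²
eq2: (x − 15.275)² + (y − 3.278)² = 17.8276319682²
eq3: (x − 7.056)² + (y + 23.664)² = 40.7124720821²
eq2−eq3, eq2−eq1 (x²,y² cancel):
  -16.438·x − 53.884·y = -973.979798
  17.882·x − 76.066·y = -43.167105
det = -16.438·-76.066 − -53.884·17.882 = 2213.926596
x = (-973.979798·-76.066 − -53.884·-43.167105) / 2213.926596 = 32.413329
y = (-16.438·-43.167105 − -973.979798·17.882) / 2213.926596 = 8.187393
|P − Q| = √((32.413329 − -7.784)² + (8.187393 − -46.164)²) = 67.601030

67.601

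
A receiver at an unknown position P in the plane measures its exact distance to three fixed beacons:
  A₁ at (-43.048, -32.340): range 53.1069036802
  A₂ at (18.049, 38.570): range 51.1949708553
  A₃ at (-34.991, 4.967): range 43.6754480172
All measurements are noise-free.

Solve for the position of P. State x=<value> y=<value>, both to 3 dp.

x=5.624 y=-11.094

eq1: (x + 43.048)² + (y + 32.340)² = 53.1069036802²
eq2: (x − 18.049)² + (y − 38.570)² = 51.1949708553²
eq3: (x + 34.991)² + (y − 4.967)² = 43.6754480172²
eq1−eq3, eq1−eq2 (x²,y² cancel):
  16.114·x + 74.614·y = -737.166275
  122.194·x + 141.820·y = -886.176425
det = 16.114·141.820 − 74.614·122.194 = -6832.095636
x = (-737.166275·141.820 − 74.614·-886.176425) / -6832.095636 = 5.624007
y = (16.114·-886.176425 − -737.166275·122.194) / -6832.095636 = -11.094319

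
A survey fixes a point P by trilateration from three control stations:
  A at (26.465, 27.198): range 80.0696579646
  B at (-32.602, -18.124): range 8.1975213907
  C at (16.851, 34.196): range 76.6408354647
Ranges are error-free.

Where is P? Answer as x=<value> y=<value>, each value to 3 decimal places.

eq1: (x − 26.465)² + (y − 27.198)² = 80.0696579646²
eq2: (x + 32.602)² + (y + 18.124)² = 8.1975213907²
eq3: (x − 16.851)² + (y − 34.196)² = 76.6408354647²
eq3−eq2, eq3−eq1 (x²,y² cancel):
  -98.906·x − 104.640·y = 5744.665467
  19.228·x − 13.996·y = -550.527654
det = -98.906·-13.996 − -104.640·19.228 = 3396.306296
x = (5744.665467·-13.996 − -104.640·-550.527654) / 3396.306296 = -40.635190
y = (-98.906·-550.527654 − 5744.665467·19.228) / 3396.306296 = -16.490839

x=-40.635 y=-16.491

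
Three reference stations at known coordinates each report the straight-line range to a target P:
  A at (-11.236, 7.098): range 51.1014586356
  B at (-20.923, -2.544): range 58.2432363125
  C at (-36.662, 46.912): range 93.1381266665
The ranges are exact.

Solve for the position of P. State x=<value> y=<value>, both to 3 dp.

eq1: (x + 11.236)² + (y − 7.098)² = 51.1014586356²
eq2: (x + 20.923)² + (y + 2.544)² = 58.2432363125²
eq3: (x + 36.662)² + (y − 46.912)² = 93.1381266665²
eq3−eq1, eq3−eq2 (x²,y² cancel):
  50.852·x − 79.628·y = 2695.142876
  31.478·x − 98.912·y = 2181.841940
det = 50.852·-98.912 − -79.628·31.478 = -2523.342840
x = (2695.142876·-98.912 − -79.628·2181.841940) / -2523.342840 = 36.794945
y = (50.852·2181.841940 − 2695.142876·31.478) / -2523.342840 = -10.348700

x=36.795 y=-10.349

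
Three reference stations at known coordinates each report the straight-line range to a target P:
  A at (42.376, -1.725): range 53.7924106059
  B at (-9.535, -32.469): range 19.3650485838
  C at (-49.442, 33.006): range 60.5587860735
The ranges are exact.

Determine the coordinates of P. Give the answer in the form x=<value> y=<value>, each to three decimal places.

x=-10.197 y=-13.115

eq1: (x − 42.376)² + (y + 1.725)² = 53.7924106059²
eq2: (x + 9.535)² + (y + 32.469)² = 19.3650485838²
eq3: (x + 49.442)² + (y − 33.006)² = 60.5587860735²
eq1−eq2, eq1−eq3 (x²,y² cancel):
  -103.822·x − 61.488·y = 1865.069517
  -183.636·x + 69.462·y = 961.463267
det = -103.822·69.462 − -61.488·-183.636 = -18503.094132
x = (1865.069517·69.462 − -61.488·961.463267) / -18503.094132 = -10.196668
y = (-103.822·961.463267 − 1865.069517·-183.636) / -18503.094132 = -13.115259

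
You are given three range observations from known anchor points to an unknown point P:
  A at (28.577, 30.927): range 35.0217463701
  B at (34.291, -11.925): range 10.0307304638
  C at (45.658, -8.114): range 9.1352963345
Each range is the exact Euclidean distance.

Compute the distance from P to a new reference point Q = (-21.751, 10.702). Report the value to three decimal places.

61.517

eq1: (x − 28.577)² + (y − 30.927)² = 35.0217463701²
eq2: (x − 34.291)² + (y + 11.925)² = 10.0307304638²
eq3: (x − 45.658)² + (y + 8.114)² = 9.1352963345²
eq2−eq1, eq2−eq3 (x²,y² cancel):
  -11.428·x + 85.704·y = -670.861213
  22.734·x + 7.622·y = 849.573569
det = -11.428·7.622 − 85.704·22.734 = -2035.498952
x = (-670.861213·7.622 − 85.704·849.573569) / -2035.498952 = 38.283074
y = (-11.428·849.573569 − -670.861213·22.734) / -2035.498952 = -2.722886
|P − Q| = √((38.283074 − -21.751)² + (-2.722886 − 10.702)²) = 61.516808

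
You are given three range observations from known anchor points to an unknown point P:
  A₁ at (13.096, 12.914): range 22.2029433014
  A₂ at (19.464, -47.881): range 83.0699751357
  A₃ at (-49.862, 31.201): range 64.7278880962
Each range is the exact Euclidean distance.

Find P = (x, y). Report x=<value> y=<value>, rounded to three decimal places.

x=14.751 y=35.055

eq1: (x − 13.096)² + (y − 12.914)² = 22.2029433014²
eq2: (x − 19.464)² + (y + 47.881)² = 83.0699751357²
eq3: (x + 49.862)² + (y − 31.201)² = 64.7278880962²
eq3−eq2, eq3−eq1 (x²,y² cancel):
  138.652·x − 158.164·y = -3499.205260
  125.916·x − 36.574·y = 575.283973
det = 138.652·-36.574 − -158.164·125.916 = 14844.319976
x = (-3499.205260·-36.574 − -158.164·575.283973) / 14844.319976 = 14.751039
y = (138.652·575.283973 − -3499.205260·125.916) / 14844.319976 = 35.055173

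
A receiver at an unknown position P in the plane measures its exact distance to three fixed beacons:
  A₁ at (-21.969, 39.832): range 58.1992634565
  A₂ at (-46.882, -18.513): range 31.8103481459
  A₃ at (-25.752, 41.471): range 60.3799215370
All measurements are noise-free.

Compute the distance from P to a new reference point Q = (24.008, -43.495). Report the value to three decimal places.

46.688

eq1: (x + 21.969)² + (y − 39.832)² = 58.1992634565²
eq2: (x + 46.882)² + (y + 18.513)² = 31.8103481459²
eq3: (x + 25.752)² + (y − 41.471)² = 60.3799215370²
eq2−eq3, eq2−eq1 (x²,y² cancel):
  42.260·x + 119.968·y = -2791.480424
  49.826·x + 116.690·y = -2846.683926
det = 42.260·116.690 − 119.968·49.826 = -1046.206168
x = (-2791.480424·116.690 − 119.968·-2846.683926) / -1046.206168 = -15.076499
y = (42.260·-2846.683926 − -2791.480424·49.826) / -1046.206168 = -17.957685
|P − Q| = √((-15.076499 − 24.008)² + (-17.957685 − -43.495)²) = 46.687820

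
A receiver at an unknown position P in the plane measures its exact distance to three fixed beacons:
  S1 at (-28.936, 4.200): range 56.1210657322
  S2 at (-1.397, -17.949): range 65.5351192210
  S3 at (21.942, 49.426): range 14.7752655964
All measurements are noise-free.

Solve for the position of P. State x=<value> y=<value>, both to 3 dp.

x=7.368 y=46.997

eq1: (x + 28.936)² + (y − 4.200)² = 56.1210657322²
eq2: (x + 1.397)² + (y + 17.949)² = 65.5351192210²
eq3: (x − 21.942)² + (y − 49.426)² = 14.7752655964²
eq3−eq1, eq3−eq2 (x²,y² cancel):
  -101.756·x − 90.452·y = -5000.714289
  -46.678·x − 134.750·y = -6676.806008
det = -101.756·-134.750 − -90.452·-46.678 = 9489.502544
x = (-5000.714289·-134.750 − -90.452·-6676.806008) / 9489.502544 = 7.367698
y = (-101.756·-6676.806008 − -5000.714289·-46.678) / 9489.502544 = 46.997377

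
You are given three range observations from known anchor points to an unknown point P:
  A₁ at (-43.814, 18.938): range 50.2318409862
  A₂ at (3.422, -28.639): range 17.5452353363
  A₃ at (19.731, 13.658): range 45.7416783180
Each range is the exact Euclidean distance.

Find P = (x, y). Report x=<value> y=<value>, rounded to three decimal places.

eq1: (x + 43.814)² + (y − 18.938)² = 50.2318409862²
eq2: (x − 3.422)² + (y + 28.639)² = 17.5452353363²
eq3: (x − 19.731)² + (y − 13.658)² = 45.7416783180²
eq3−eq2, eq3−eq1 (x²,y² cancel):
  -32.618·x − 84.594·y = 2040.514932
  -127.090·x + 10.560·y = 1271.524401
det = -32.618·10.560 − -84.594·-127.090 = -11095.497540
x = (2040.514932·10.560 − -84.594·1271.524401) / -11095.497540 = -11.636357
y = (-32.618·1271.524401 − 2040.514932·-127.090) / -11095.497540 = -19.634492

x=-11.636 y=-19.634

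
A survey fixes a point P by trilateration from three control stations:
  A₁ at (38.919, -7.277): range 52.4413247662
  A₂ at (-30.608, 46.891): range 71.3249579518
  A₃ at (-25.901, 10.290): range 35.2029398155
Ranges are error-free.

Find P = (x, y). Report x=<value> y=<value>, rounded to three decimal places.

x=-11.466 y=-21.817

eq1: (x − 38.919)² + (y + 7.277)² = 52.4413247662²
eq2: (x + 30.608)² + (y − 46.891)² = 71.3249579518²
eq3: (x + 25.901)² + (y − 10.290)² = 35.2029398155²
eq3−eq1, eq3−eq2 (x²,y² cancel):
  129.640·x − 35.134·y = -719.948183
  -9.414·x + 73.202·y = -1489.133011
det = 129.640·73.202 − -35.134·-9.414 = 9159.155804
x = (-719.948183·73.202 − -35.134·-1489.133011) / 9159.155804 = -11.466215
y = (129.640·-1489.133011 − -719.948183·-9.414) / 9159.155804 = -21.817381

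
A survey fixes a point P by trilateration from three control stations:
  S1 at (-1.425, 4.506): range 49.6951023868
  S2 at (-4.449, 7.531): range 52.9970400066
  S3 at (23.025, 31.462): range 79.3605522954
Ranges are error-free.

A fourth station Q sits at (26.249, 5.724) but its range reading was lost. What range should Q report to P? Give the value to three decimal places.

eq1: (x + 1.425)² + (y − 4.506)² = 49.6951023868²
eq2: (x + 4.449)² + (y − 7.531)² = 52.9970400066²
eq3: (x − 23.025)² + (y − 31.462)² = 79.3605522954²
eq2−eq1, eq2−eq3 (x²,y² cancel):
  6.048·x − 6.050·y = 284.908147
  54.948·x + 47.862·y = -2045.912504
det = 6.048·47.862 − -6.050·54.948 = 621.904776
x = (284.908147·47.862 − -6.050·-2045.912504) / 621.904776 = 2.023627
y = (6.048·-2045.912504 − 284.908147·54.948) / 621.904776 = -45.069298
|P − Q| = √((2.023627 − 26.249)² + (-45.069298 − 5.724)²) = 56.274575

56.275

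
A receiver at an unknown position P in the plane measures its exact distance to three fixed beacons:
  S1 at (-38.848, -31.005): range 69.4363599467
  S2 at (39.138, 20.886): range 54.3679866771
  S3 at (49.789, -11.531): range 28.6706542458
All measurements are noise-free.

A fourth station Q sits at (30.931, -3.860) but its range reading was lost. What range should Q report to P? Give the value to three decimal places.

28.944

eq1: (x + 38.848)² + (y + 31.005)² = 69.4363599467²
eq2: (x − 39.138)² + (y − 20.886)² = 54.3679866771²
eq3: (x − 49.789)² + (y + 11.531)² = 28.6706542458²
eq3−eq2, eq3−eq1 (x²,y² cancel):
  -21.302·x + 64.834·y = -2777.772002
  -177.274·x − 38.948·y = -4140.833021
det = -21.302·-38.948 − 64.834·-177.274 = 12323.052812
x = (-2777.772002·-38.948 − 64.834·-4140.833021) / 12323.052812 = 30.565107
y = (-21.302·-4140.833021 − -2777.772002·-177.274) / 12323.052812 = -32.801834
|P − Q| = √((30.565107 − 30.931)² + (-32.801834 − -3.860)²) = 28.944146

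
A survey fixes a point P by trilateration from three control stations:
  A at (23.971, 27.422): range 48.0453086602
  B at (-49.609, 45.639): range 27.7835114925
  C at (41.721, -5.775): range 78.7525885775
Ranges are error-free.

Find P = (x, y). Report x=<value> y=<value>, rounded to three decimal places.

eq1: (x − 23.971)² + (y − 27.422)² = 48.0453086602²
eq2: (x + 49.609)² + (y − 45.639)² = 27.7835114925²
eq3: (x − 41.721)² + (y + 5.775)² = 78.7525885775²
eq2−eq1, eq2−eq3 (x²,y² cancel):
  147.160·x − 36.434·y = -4753.824450
  182.660·x − 102.828·y = -8200.025433
det = 147.160·-102.828 − -36.434·182.660 = -8477.134040
x = (-4753.824450·-102.828 − -36.434·-8200.025433) / -8477.134040 = -22.421084
y = (147.160·-8200.025433 − -4753.824450·182.660) / -8477.134040 = 39.917048

x=-22.421 y=39.917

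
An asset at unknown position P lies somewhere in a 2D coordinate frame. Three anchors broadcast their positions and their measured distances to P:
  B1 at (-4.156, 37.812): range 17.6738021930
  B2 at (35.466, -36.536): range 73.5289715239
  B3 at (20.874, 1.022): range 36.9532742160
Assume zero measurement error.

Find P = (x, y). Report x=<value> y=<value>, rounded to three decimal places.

eq1: (x + 4.156)² + (y − 37.812)² = 17.6738021930²
eq2: (x − 35.466)² + (y + 36.536)² = 73.5289715239²
eq3: (x − 20.874)² + (y − 1.022)² = 36.9532742160²
eq3−eq2, eq3−eq1 (x²,y² cancel):
  29.184·x − 75.116·y = -1885.017086
  -50.060·x + 73.580·y = 2063.432511
det = 29.184·73.580 − -75.116·-50.060 = -1612.948240
x = (-1885.017086·73.580 − -75.116·2063.432511) / -1612.948240 = -10.104006
y = (29.184·2063.432511 − -1885.017086·-50.060) / -1612.948240 = 21.169149

x=-10.104 y=21.169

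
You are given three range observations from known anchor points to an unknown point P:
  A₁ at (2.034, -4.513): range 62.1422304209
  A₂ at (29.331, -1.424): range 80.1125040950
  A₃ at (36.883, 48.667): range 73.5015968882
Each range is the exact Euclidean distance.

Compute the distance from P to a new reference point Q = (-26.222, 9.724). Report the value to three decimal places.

36.020

eq1: (x − 2.034)² + (y + 4.513)² = 62.1422304209²
eq2: (x − 29.331)² + (y + 1.424)² = 80.1125040950²
eq3: (x − 36.883)² + (y − 48.667)² = 73.5015968882²
eq1−eq2, eq1−eq3 (x²,y² cancel):
  54.594·x + 6.178·y = -1718.525499
  69.698·x + 106.360·y = 2163.500310
det = 54.594·106.360 − 6.178·69.698 = 5376.023596
x = (-1718.525499·106.360 − 6.178·2163.500310) / 5376.023596 = -36.485792
y = (54.594·2163.500310 − -1718.525499·69.698) / 5376.023596 = 44.250536
|P − Q| = √((-36.485792 − -26.222)² + (44.250536 − 9.724)²) = 36.019816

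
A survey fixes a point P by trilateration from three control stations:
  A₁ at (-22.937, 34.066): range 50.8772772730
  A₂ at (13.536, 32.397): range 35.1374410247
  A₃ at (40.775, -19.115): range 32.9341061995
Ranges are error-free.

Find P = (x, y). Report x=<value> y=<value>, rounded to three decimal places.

eq1: (x + 22.937)² + (y − 34.066)² = 50.8772772730²
eq2: (x − 13.536)² + (y − 32.397)² = 35.1374410247²
eq3: (x − 40.775)² + (y + 19.115)² = 32.9341061995²
eq3−eq1, eq3−eq2 (x²,y² cancel):
  -127.424·x + 106.362·y = -1845.227517
  -54.478·x + 103.024·y = -945.179356
det = -127.424·103.024 − 106.362·-54.478 = -7333.341140
x = (-1845.227517·103.024 − 106.362·-945.179356) / -7333.341140 = 12.214290
y = (-127.424·-945.179356 − -1845.227517·-54.478) / -7333.341140 = -2.715574

x=12.214 y=-2.716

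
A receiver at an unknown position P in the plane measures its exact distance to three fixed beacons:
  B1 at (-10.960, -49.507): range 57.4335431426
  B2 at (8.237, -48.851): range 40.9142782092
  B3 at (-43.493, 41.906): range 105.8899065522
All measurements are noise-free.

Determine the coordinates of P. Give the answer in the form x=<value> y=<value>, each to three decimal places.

x=40.063 y=-23.140

eq1: (x + 10.960)² + (y + 49.507)² = 57.4335431426²
eq2: (x − 8.237)² + (y + 48.851)² = 40.9142782092²
eq3: (x + 43.493)² + (y − 41.906)² = 105.8899065522²
eq1−eq3, eq1−eq2 (x²,y² cancel):
  -65.066·x + 182.826·y = -6837.371196
  38.394·x + 1.312·y = 1507.837438
det = -65.066·1.312 − 182.826·38.394 = -7104.788036
x = (-6837.371196·1.312 − 182.826·1507.837438) / -7104.788036 = 40.063478
y = (-65.066·1507.837438 − -6837.371196·38.394) / -7104.788036 = -23.140040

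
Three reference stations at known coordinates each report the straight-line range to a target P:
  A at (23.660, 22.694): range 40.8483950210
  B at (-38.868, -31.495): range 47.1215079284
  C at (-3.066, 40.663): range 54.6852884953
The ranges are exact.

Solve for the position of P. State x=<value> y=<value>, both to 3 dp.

eq1: (x − 23.660)² + (y − 22.694)² = 40.8483950210²
eq2: (x + 38.868)² + (y + 31.495)² = 47.1215079284²
eq3: (x + 3.066)² + (y − 40.663)² = 54.6852884953²
eq1−eq2, eq1−eq3 (x²,y² cancel):
  -125.056·x − 108.378·y = 875.998079
  -53.452·x + 35.938·y = -733.822713
det = -125.056·35.938 − -108.378·-53.452 = -10287.283384
x = (875.998079·35.938 − -108.378·-733.822713) / -10287.283384 = 4.670681
y = (-125.056·-733.822713 − 875.998079·-53.452) / -10287.283384 = -13.472243

x=4.671 y=-13.472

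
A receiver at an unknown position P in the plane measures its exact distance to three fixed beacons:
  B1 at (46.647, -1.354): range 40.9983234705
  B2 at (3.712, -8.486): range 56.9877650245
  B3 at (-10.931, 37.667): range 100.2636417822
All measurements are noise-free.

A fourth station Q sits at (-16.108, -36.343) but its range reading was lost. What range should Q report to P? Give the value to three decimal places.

eq1: (x − 46.647)² + (y + 1.354)² = 40.9983234705²
eq2: (x − 3.712)² + (y + 8.486)² = 56.9877650245²
eq3: (x + 10.931)² + (y − 37.667)² = 100.2636417822²
eq3−eq1, eq3−eq2 (x²,y² cancel):
  115.156·x − 78.042·y = 9011.421611
  29.286·x − 92.306·y = 5352.693991
det = 115.156·-92.306 − -78.042·29.286 = -8344.051724
x = (9011.421611·-92.306 − -78.042·5352.693991) / -8344.051724 = 49.624973
y = (115.156·5352.693991 − 9011.421611·29.286) / -8344.051724 = -42.244026
|P − Q| = √((49.624973 − -16.108)² + (-42.244026 − -36.343)²) = 65.997317

65.997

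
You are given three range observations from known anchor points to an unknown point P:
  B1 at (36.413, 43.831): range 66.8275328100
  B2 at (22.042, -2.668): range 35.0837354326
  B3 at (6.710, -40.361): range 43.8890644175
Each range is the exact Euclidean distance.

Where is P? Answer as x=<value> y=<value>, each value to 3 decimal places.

x=-13.009 y=-1.151

eq1: (x − 36.413)² + (y − 43.831)² = 66.8275328100²
eq2: (x − 22.042)² + (y + 2.668)² = 35.0837354326²
eq3: (x − 6.710)² + (y + 40.361)² = 43.8890644175²
eq3−eq1, eq3−eq2 (x²,y² cancel):
  59.406·x + 168.384·y = -966.640457
  30.664·x + 75.386·y = -485.684949
det = 59.406·75.386 − 168.384·30.664 = -684.946260
x = (-966.640457·75.386 − 168.384·-485.684949) / -684.946260 = -13.008929
y = (59.406·-485.684949 − -966.640457·30.664) / -684.946260 = -1.151131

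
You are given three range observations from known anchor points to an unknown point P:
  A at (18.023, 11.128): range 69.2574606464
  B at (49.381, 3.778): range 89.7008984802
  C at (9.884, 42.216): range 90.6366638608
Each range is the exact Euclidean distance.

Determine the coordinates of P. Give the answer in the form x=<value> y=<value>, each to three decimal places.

x=-29.140 y=-39.590

eq1: (x − 18.023)² + (y − 11.128)² = 69.2574606464²
eq2: (x − 49.381)² + (y − 3.778)² = 89.7008984802²
eq3: (x − 9.884)² + (y − 42.216)² = 90.6366638608²
eq2−eq1, eq2−eq3 (x²,y² cancel):
  -62.716·x + 14.700·y = 1245.559801
  -78.994·x + 76.876·y = -741.625981
det = -62.716·76.876 − 14.700·-78.994 = -3660.143416
x = (1245.559801·76.876 − 14.700·-741.625981) / -3660.143416 = -29.139721
y = (-62.716·-741.625981 − 1245.559801·-78.994) / -3660.143416 = -39.589587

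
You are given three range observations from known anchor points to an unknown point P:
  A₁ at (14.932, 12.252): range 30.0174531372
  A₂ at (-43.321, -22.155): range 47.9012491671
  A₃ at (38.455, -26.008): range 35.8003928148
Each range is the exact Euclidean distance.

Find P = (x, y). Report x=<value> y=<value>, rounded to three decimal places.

x=4.152 y=-15.763

eq1: (x − 14.932)² + (y − 12.252)² = 30.0174531372²
eq2: (x + 43.321)² + (y + 22.155)² = 47.9012491671²
eq3: (x − 38.455)² + (y + 26.008)² = 35.8003928148²
eq3−eq1, eq3−eq2 (x²,y² cancel):
  -47.046·x + 76.520·y = -1401.506328
  -163.552·x + 7.706·y = -800.511569
det = -47.046·7.706 − 76.520·-163.552 = 12152.462564
x = (-1401.506328·7.706 − 76.520·-800.511569) / 12152.462564 = 4.151845
y = (-47.046·-800.511569 − -1401.506328·-163.552) / 12152.462564 = -15.762920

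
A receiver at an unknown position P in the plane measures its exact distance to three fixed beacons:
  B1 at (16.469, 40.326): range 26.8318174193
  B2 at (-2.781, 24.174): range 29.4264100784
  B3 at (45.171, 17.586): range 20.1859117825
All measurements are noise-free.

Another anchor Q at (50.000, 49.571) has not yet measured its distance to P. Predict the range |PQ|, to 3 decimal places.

42.619

eq1: (x − 16.469)² + (y − 40.326)² = 26.8318174193²
eq2: (x + 2.781)² + (y − 24.174)² = 29.4264100784²
eq3: (x − 45.171)² + (y − 17.586)² = 20.1859117825²
eq3−eq1, eq3−eq2 (x²,y² cancel):
  -57.404·x + 45.480·y = -764.747792
  -95.904·x + 13.176·y = -2216.012976
det = -57.404·13.176 − 45.480·-95.904 = 3605.358816
x = (-764.747792·13.176 − 45.480·-2216.012976) / 3605.358816 = 25.159203
y = (-57.404·-2216.012976 − -764.747792·-95.904) / 3605.358816 = 14.940437
|P − Q| = √((25.159203 − 50.000)² + (14.940437 − 49.571)²) = 42.618553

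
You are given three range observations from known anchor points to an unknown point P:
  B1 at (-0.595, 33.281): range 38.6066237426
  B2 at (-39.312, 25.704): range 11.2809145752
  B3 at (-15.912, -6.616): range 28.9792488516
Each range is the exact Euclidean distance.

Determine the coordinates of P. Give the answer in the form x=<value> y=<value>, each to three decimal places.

eq1: (x + 0.595)² + (y − 33.281)² = 38.6066237426²
eq2: (x + 39.312)² + (y − 25.704)² = 11.2809145752²
eq3: (x + 15.912)² + (y + 6.616)² = 28.9792488516²
eq3−eq2, eq3−eq1 (x²,y² cancel):
  -46.800·x + 64.640·y = 2621.703590
  30.634·x + 79.794·y = 160.341253
det = -46.800·79.794 − 64.640·30.634 = -5714.540960
x = (2621.703590·79.794 − 64.640·160.341253) / -5714.540960 = -34.794003
y = (-46.800·160.341253 − 2621.703590·30.634) / -5714.540960 = 15.367330

x=-34.794 y=15.367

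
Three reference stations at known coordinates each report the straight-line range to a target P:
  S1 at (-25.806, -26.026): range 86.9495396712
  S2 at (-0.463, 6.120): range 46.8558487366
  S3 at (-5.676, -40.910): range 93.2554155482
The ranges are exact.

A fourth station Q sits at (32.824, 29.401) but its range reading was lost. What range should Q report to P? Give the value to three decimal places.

eq1: (x + 25.806)² + (y + 26.026)² = 86.9495396712²
eq2: (x + 0.463)² + (y − 6.120)² = 46.8558487366²
eq3: (x + 5.676)² + (y + 40.910)² = 93.2554155482²
eq2−eq1, eq2−eq3 (x²,y² cancel):
  -50.686·x − 64.292·y = -4059.118345
  -10.426·x − 94.060·y = -4832.925661
det = -50.686·-94.060 − -64.292·-10.426 = 4097.216768
x = (-4059.118345·-94.060 − -64.292·-4832.925661) / 4097.216768 = 17.348903
y = (-50.686·-4832.925661 − -4059.118345·-10.426) / 4097.216768 = 49.458282
|P − Q| = √((17.348903 − 32.824)² + (49.458282 − 29.401)²) = 25.333243

25.333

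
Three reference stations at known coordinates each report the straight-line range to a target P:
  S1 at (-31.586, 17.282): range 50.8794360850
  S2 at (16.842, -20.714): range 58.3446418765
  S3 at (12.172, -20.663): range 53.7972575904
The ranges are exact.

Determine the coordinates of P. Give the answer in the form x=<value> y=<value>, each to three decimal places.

x=-40.225 y=-32.859

eq1: (x + 31.586)² + (y − 17.282)² = 50.8794360850²
eq2: (x − 16.842)² + (y + 20.714)² = 58.3446418765²
eq3: (x − 12.172)² + (y + 20.663)² = 53.7972575904²
eq1−eq2, eq1−eq3 (x²,y² cancel):
  96.856·x − 75.992·y = -1399.000379
  87.516·x − 75.890·y = -1026.653675
det = 96.856·-75.890 − -75.992·87.516 = -699.885968
x = (-1399.000379·-75.890 − -75.992·-1026.653675) / -699.885968 = -40.224657
y = (96.856·-1026.653675 − -1399.000379·87.516) / -699.885968 = -32.858708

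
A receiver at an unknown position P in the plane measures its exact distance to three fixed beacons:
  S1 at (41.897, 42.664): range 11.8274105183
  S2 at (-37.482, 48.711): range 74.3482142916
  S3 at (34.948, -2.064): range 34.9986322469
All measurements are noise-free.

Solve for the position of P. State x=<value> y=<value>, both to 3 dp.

x=35.173 y=32.934

eq1: (x − 41.897)² + (y − 42.664)² = 11.8274105183²
eq2: (x + 37.482)² + (y − 48.711)² = 74.3482142916²
eq3: (x − 34.948)² + (y + 2.064)² = 34.9986322469²
eq3−eq2, eq3−eq1 (x²,y² cancel):
  -144.860·x + 101.550·y = -1750.713664
  13.898·x + 89.456·y = 3434.969325
det = -144.860·89.456 − 101.550·13.898 = -14369.938060
x = (-1750.713664·89.456 − 101.550·3434.969325) / -14369.938060 = 35.172941
y = (-144.860·3434.969325 − -1750.713664·13.898) / -14369.938060 = 32.933909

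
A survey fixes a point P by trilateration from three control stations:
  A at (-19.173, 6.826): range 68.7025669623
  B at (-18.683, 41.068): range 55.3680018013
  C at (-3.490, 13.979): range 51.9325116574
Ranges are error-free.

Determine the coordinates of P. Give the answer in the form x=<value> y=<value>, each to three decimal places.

eq1: (x + 19.173)² + (y − 6.826)² = 68.7025669623²
eq2: (x + 18.683)² + (y − 41.068)² = 55.3680018013²
eq3: (x + 3.490)² + (y − 13.979)² = 51.9325116574²
eq1−eq2, eq1−eq3 (x²,y² cancel):
  0.980·x + 68.484·y = 3275.863992
  31.366·x + 14.306·y = 1816.451276
det = 0.980·14.306 − 68.484·31.366 = -2134.049264
x = (3275.863992·14.306 − 68.484·1816.451276) / -2134.049264 = 36.331560
y = (0.980·1816.451276 − 3275.863992·31.366) / -2134.049264 = 47.314103

x=36.332 y=47.314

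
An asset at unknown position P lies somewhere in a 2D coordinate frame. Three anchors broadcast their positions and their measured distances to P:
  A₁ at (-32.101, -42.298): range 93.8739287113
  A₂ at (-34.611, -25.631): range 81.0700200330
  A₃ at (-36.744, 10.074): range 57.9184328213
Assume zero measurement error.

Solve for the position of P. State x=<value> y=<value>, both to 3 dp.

x=12.738 y=40.175

eq1: (x + 32.101)² + (y + 42.298)² = 93.8739287113²
eq2: (x + 34.611)² + (y + 25.631)² = 81.0700200330²
eq3: (x + 36.744)² + (y − 10.074)² = 57.9184328213²
eq2−eq1, eq2−eq3 (x²,y² cancel):
  5.020·x − 33.334·y = -1275.240821
  -4.266·x + 71.410·y = 2814.540818
det = 5.020·71.410 − -33.334·-4.266 = 216.275356
x = (-1275.240821·71.410 − -33.334·2814.540818) / 216.275356 = 12.738190
y = (5.020·2814.540818 − -1275.240821·-4.266) / 216.275356 = 40.174793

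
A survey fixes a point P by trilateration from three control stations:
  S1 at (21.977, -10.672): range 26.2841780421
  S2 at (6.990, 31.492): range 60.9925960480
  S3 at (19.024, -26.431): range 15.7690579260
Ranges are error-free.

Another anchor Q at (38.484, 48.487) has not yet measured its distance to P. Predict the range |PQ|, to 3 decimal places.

eq1: (x − 21.977)² + (y + 10.672)² = 26.2841780421²
eq2: (x − 6.990)² + (y − 31.492)² = 60.9925960480²
eq3: (x − 19.024)² + (y + 26.431)² = 15.7690579260²
eq3−eq1, eq3−eq2 (x²,y² cancel):
  5.906·x + 31.518·y = -905.825051
  -24.068·x + 115.846·y = -3491.337758
det = 5.906·115.846 − 31.518·-24.068 = 1442.761700
x = (-905.825051·115.846 − 31.518·-3491.337758) / 1442.761700 = 3.537503
y = (5.906·-3491.337758 − -905.825051·-24.068) / 1442.761700 = -29.402803
|P − Q| = √((3.537503 − 38.484)² + (-29.402803 − 48.487)²) = 85.370247

85.370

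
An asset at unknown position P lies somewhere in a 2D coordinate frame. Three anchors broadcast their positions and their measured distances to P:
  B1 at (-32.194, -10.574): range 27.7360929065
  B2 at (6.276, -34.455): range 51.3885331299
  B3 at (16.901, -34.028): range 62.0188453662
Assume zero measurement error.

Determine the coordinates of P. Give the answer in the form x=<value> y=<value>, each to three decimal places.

eq1: (x + 32.194)² + (y + 10.574)² = 27.7360929065²
eq2: (x − 6.276)² + (y + 34.455)² = 51.3885331299²
eq3: (x − 16.901)² + (y + 34.028)² = 62.0188453662²
eq1−eq3, eq1−eq2 (x²,y² cancel):
  98.190·x − 46.908·y = -2781.760858
  76.940·x − 47.762·y = -1793.218399
det = 98.190·-47.762 − -46.908·76.940 = -1080.649260
x = (-2781.760858·-47.762 − -46.908·-1793.218399) / -1080.649260 = -45.108228
y = (98.190·-1793.218399 − -2781.760858·76.940) / -1080.649260 = -35.120152

x=-45.108 y=-35.120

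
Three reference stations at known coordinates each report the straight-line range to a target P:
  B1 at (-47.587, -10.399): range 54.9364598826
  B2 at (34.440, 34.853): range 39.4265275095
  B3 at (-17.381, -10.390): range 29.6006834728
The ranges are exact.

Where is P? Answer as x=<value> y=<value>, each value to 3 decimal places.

eq1: (x + 47.587)² + (y + 10.399)² = 54.9364598826²
eq2: (x − 34.440)² + (y − 34.853)² = 39.4265275095²
eq3: (x + 17.381)² + (y + 10.390)² = 29.6006834728²
eq2−eq1, eq2−eq3 (x²,y² cancel):
  -164.054·x − 90.504·y = -1491.746992
  -103.642·x − 90.486·y = -1312.543339
det = -164.054·-90.486 − -90.504·-103.642 = 5464.574676
x = (-1491.746992·-90.486 − -90.504·-1312.543339) / 5464.574676 = 2.963048
y = (-164.054·-1312.543339 − -1491.746992·-103.642) / 5464.574676 = 11.111632

x=2.963 y=11.112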